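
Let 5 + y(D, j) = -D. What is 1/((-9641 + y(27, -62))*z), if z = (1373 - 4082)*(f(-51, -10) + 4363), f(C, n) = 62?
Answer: 1/115953394725 ≈ 8.6242e-12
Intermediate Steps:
y(D, j) = -5 - D
z = -11987325 (z = (1373 - 4082)*(62 + 4363) = -2709*4425 = -11987325)
1/((-9641 + y(27, -62))*z) = 1/(-9641 + (-5 - 1*27)*(-11987325)) = -1/11987325/(-9641 + (-5 - 27)) = -1/11987325/(-9641 - 32) = -1/11987325/(-9673) = -1/9673*(-1/11987325) = 1/115953394725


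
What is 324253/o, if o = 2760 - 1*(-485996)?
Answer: 324253/488756 ≈ 0.66343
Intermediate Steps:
o = 488756 (o = 2760 + 485996 = 488756)
324253/o = 324253/488756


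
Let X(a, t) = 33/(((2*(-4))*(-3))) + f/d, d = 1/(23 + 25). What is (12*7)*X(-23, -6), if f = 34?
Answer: 274407/2 ≈ 1.3720e+5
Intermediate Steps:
d = 1/48 ≈ 0.020833
X(a, t) = 13067/8 (X(a, t) = 33/(((2*(-4))*(-3))) + 34/(1/48) = 33/((-8*(-3))) + 34*48 = 33/24 + 1632 = 33*(1/24) + 1632 = 11/8 + 1632 = 13067/8)
(12*7)*X(-23, -6) = (12*7)*(13067/8) = 84*(13067/8) = 274407/2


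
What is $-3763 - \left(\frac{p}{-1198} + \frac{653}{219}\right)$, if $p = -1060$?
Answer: $- \frac{494141320}{131181} \approx -3766.9$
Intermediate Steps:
$-3763 - \left(\frac{p}{-1198} + \frac{653}{219}\right) = -3763 - \left(- \frac{1060}{-1198} + \frac{653}{219}\right) = -3763 - \left(\left(-1060\right) \left(- \frac{1}{1198}\right) + 653 \cdot \frac{1}{219}\right) = -3763 - \left(\frac{530}{599} + \frac{653}{219}\right) = -3763 - \frac{507217}{131181} = - \frac{494141320}{131181}$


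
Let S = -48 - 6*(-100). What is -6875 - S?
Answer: -7427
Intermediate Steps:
S = 552 (S = -48 + 600 = 552)
-6875 - S = -6875 - 1*552 = -6875 - 552 = -7427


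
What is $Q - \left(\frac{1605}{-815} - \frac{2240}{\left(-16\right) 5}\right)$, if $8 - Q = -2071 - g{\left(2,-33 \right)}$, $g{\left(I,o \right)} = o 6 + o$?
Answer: $\frac{296981}{163} \approx 1822.0$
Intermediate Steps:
$g{\left(I,o \right)} = 7 o$ ($g{\left(I,o \right)} = 6 o + o = 7 o$)
$Q = 1848$ ($Q = 8 - \left(-2071 - 7 \left(-33\right)\right) = 8 - \left(-2071 - -231\right) = 8 - \left(-2071 + 231\right) = 8 - -1840 = 8 + 1840 = 1848$)
$Q - \left(\frac{1605}{-815} - \frac{2240}{\left(-16\right) 5}\right) = 1848 - \left(\frac{1605}{-815} - \frac{2240}{\left(-16\right) 5}\right) = 1848 - \left(1605 \left(- \frac{1}{815}\right) - \frac{2240}{-80}\right) = 1848 - \left(- \frac{321}{163} - -28\right) = 1848 - \left(- \frac{321}{163} + 28\right) = 1848 - \frac{4243}{163} = \frac{296981}{163}$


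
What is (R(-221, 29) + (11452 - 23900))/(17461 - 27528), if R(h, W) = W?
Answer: 12419/10067 ≈ 1.2336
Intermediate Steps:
(R(-221, 29) + (11452 - 23900))/(17461 - 27528) = (29 + (11452 - 23900))/(17461 - 27528) = (29 - 12448)/(-10067) = -12419*(-1/10067) = 12419/10067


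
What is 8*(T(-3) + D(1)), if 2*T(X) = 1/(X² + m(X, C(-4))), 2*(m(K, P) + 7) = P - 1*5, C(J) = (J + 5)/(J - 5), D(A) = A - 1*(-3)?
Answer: 124/5 ≈ 24.800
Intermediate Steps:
D(A) = 3 + A (D(A) = A + 3 = 3 + A)
C(J) = (5 + J)/(-5 + J)
m(K, P) = -19/2 + P/2 (m(K, P) = -7 + (P - 1*5)/2 = -7 + (P - 5)/2 = -7 + (-5 + P)/2 = -7 + (-5/2 + P/2) = -19/2 + P/2)
T(X) = 1/(2*(-86/9 + X²)) (T(X) = 1/(2*(X² + (-19/2 + ((5 - 4)/(-5 - 4))/2))) = 1/(2*(X² + (-19/2 + (1/(-9))/2))) = 1/(2*(X² + (-19/2 + (-⅑*1)/2))) = 1/(2*(X² + (-19/2 + (½)*(-⅑)))) = 1/(2*(X² + (-19/2 - 1/18))) = 1/(2*(X² - 86/9)) = 1/(2*(-86/9 + X²)))
8*(T(-3) + D(1)) = 8*(9/(2*(-86 + 9*(-3)²)) + (3 + 1)) = 8*(9/(2*(-86 + 9*9)) + 4) = 8*(9/(2*(-86 + 81)) + 4) = 8*((9/2)/(-5) + 4) = 8*((9/2)*(-⅕) + 4) = 8*(-9/10 + 4) = 8*(31/10) = 124/5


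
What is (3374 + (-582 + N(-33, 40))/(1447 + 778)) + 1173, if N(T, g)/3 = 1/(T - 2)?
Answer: 354077252/77875 ≈ 4546.7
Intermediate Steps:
N(T, g) = 3/(-2 + T) (N(T, g) = 3/(T - 2) = 3/(-2 + T))
(3374 + (-582 + N(-33, 40))/(1447 + 778)) + 1173 = (3374 + (-582 + 3/(-2 - 33))/(1447 + 778)) + 1173 = (3374 + (-582 + 3/(-35))/2225) + 1173 = (3374 + (-582 + 3*(-1/35))*(1/2225)) + 1173 = (3374 + (-582 - 3/35)*(1/2225)) + 1173 = (3374 - 20373/35*1/2225) + 1173 = (3374 - 20373/77875) + 1173 = 262729877/77875 + 1173 = 354077252/77875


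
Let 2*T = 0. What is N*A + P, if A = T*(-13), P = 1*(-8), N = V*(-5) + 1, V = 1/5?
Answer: -8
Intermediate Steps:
T = 0 (T = (½)*0 = 0)
V = ⅕ ≈ 0.20000
N = 0 (N = (⅕)*(-5) + 1 = -1 + 1 = 0)
P = -8
A = 0 (A = 0*(-13) = 0)
N*A + P = 0*0 - 8 = 0 - 8 = -8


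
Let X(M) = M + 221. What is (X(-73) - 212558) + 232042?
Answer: 19632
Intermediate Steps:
X(M) = 221 + M
(X(-73) - 212558) + 232042 = ((221 - 73) - 212558) + 232042 = (148 - 212558) + 232042 = -212410 + 232042 = 19632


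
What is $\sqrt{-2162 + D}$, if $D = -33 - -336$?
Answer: $13 i \sqrt{11} \approx 43.116 i$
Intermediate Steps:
$D = 303$ ($D = -33 + 336 = 303$)
$\sqrt{-2162 + D} = \sqrt{-2162 + 303} = \sqrt{-1859} = 13 i \sqrt{11}$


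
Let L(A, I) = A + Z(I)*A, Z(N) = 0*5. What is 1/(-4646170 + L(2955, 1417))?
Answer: -1/4643215 ≈ -2.1537e-7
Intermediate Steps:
Z(N) = 0
L(A, I) = A (L(A, I) = A + 0*A = A + 0 = A)
1/(-4646170 + L(2955, 1417)) = 1/(-4646170 + 2955) = 1/(-4643215) = -1/4643215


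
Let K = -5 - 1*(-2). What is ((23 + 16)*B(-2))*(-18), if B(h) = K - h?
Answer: 702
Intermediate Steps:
K = -3 (K = -5 + 2 = -3)
B(h) = -3 - h
((23 + 16)*B(-2))*(-18) = ((23 + 16)*(-3 - 1*(-2)))*(-18) = (39*(-3 + 2))*(-18) = (39*(-1))*(-18) = -39*(-18) = 702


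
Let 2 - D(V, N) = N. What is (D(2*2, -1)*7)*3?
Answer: 63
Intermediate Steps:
D(V, N) = 2 - N
(D(2*2, -1)*7)*3 = ((2 - 1*(-1))*7)*3 = ((2 + 1)*7)*3 = (3*7)*3 = 21*3 = 63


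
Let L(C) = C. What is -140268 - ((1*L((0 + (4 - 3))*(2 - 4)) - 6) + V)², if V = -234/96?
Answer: -35936497/256 ≈ -1.4038e+5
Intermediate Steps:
V = -39/16 (V = -234*1/96 = -39/16 ≈ -2.4375)
-140268 - ((1*L((0 + (4 - 3))*(2 - 4)) - 6) + V)² = -140268 - ((1*((0 + (4 - 3))*(2 - 4)) - 6) - 39/16)² = -140268 - ((1*((0 + 1)*(-2)) - 6) - 39/16)² = -140268 - ((1*(1*(-2)) - 6) - 39/16)² = -140268 - ((1*(-2) - 6) - 39/16)² = -140268 - ((-2 - 6) - 39/16)² = -140268 - (-8 - 39/16)² = -140268 - (-167/16)² = -140268 - 1*27889/256 = -140268 - 27889/256 = -35936497/256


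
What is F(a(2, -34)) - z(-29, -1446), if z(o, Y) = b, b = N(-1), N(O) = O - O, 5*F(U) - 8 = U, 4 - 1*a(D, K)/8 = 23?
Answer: -144/5 ≈ -28.800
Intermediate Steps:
a(D, K) = -152 (a(D, K) = 32 - 8*23 = 32 - 184 = -152)
F(U) = 8/5 + U/5
N(O) = 0
b = 0
z(o, Y) = 0
F(a(2, -34)) - z(-29, -1446) = (8/5 + (⅕)*(-152)) - 1*0 = (8/5 - 152/5) + 0 = -144/5 + 0 = -144/5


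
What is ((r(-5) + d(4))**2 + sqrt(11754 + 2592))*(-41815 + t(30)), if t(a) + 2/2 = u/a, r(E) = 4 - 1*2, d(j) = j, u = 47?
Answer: -7526598/5 - 1254433*sqrt(1594)/10 ≈ -6.5136e+6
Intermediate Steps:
r(E) = 2 (r(E) = 4 - 2 = 2)
t(a) = -1 + 47/a
((r(-5) + d(4))**2 + sqrt(11754 + 2592))*(-41815 + t(30)) = ((2 + 4)**2 + sqrt(11754 + 2592))*(-41815 + (47 - 1*30)/30) = (6**2 + sqrt(14346))*(-41815 + (47 - 30)/30) = (36 + 3*sqrt(1594))*(-41815 + (1/30)*17) = (36 + 3*sqrt(1594))*(-41815 + 17/30) = (36 + 3*sqrt(1594))*(-1254433/30) = -7526598/5 - 1254433*sqrt(1594)/10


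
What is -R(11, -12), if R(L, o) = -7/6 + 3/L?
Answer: 59/66 ≈ 0.89394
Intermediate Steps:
R(L, o) = -7/6 + 3/L (R(L, o) = -7*⅙ + 3/L = -7/6 + 3/L)
-R(11, -12) = -(-7/6 + 3/11) = -1*(-59/66) = 59/66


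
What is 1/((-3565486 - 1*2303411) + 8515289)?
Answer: 1/2646392 ≈ 3.7787e-7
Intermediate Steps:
1/((-3565486 - 1*2303411) + 8515289) = 1/((-3565486 - 2303411) + 8515289) = 1/(-5868897 + 8515289) = 1/2646392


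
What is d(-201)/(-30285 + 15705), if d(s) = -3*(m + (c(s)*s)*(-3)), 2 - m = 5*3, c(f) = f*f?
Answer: 2436179/486 ≈ 5012.7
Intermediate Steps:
c(f) = f²
m = -13 (m = 2 - 5*3 = 2 - 1*15 = 2 - 15 = -13)
d(s) = 39 + 9*s³ (d(s) = -3*(-13 + (s²*s)*(-3)) = -3*(-13 + s³*(-3)) = -3*(-13 - 3*s³) = 39 + 9*s³)
d(-201)/(-30285 + 15705) = (39 + 9*(-201)³)/(-30285 + 15705) = (39 + 9*(-8120601))/(-14580) = (39 - 73085409)*(-1/14580) = -73085370*(-1/14580) = 2436179/486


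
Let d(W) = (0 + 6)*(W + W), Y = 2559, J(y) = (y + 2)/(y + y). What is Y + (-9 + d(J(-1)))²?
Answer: 2784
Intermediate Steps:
J(y) = (2 + y)/(2*y) (J(y) = (2 + y)/((2*y)) = (2 + y)*(1/(2*y)) = (2 + y)/(2*y))
d(W) = 12*W (d(W) = 6*(2*W) = 12*W)
Y + (-9 + d(J(-1)))² = 2559 + (-9 + 12*((½)*(2 - 1)/(-1)))² = 2559 + (-9 + 12*((½)*(-1)*1))² = 2559 + (-9 + 12*(-½))² = 2559 + (-9 - 6)² = 2559 + (-15)² = 2559 + 225 = 2784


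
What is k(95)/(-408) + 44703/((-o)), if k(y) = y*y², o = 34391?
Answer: -1735542497/825384 ≈ -2102.7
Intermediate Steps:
k(y) = y³
k(95)/(-408) + 44703/((-o)) = 95³/(-408) + 44703/((-1*34391)) = 857375*(-1/408) + 44703/(-34391) = -857375/408 + 44703*(-1/34391) = -857375/408 - 44703/34391 = -1735542497/825384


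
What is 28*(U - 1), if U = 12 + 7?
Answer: 504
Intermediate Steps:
U = 19
28*(U - 1) = 28*(19 - 1) = 28*18 = 504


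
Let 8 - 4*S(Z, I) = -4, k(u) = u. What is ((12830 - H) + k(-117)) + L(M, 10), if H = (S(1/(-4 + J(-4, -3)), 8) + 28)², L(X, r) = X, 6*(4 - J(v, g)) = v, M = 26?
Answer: 11778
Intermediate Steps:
J(v, g) = 4 - v/6
S(Z, I) = 3 (S(Z, I) = 2 - ¼*(-4) = 2 + 1 = 3)
H = 961 (H = (3 + 28)² = 31² = 961)
((12830 - H) + k(-117)) + L(M, 10) = ((12830 - 1*961) - 117) + 26 = ((12830 - 961) - 117) + 26 = (11869 - 117) + 26 = 11752 + 26 = 11778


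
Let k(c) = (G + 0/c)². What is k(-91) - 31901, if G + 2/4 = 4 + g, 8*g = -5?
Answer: -2041135/64 ≈ -31893.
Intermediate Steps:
g = -5/8 (g = (⅛)*(-5) = -5/8 ≈ -0.62500)
G = 23/8 (G = -½ + (4 - 5/8) = -½ + 27/8 = 23/8 ≈ 2.8750)
k(c) = 529/64 (k(c) = (23/8 + 0/c)² = (23/8 + 0)² = (23/8)² = 529/64)
k(-91) - 31901 = 529/64 - 31901 = -2041135/64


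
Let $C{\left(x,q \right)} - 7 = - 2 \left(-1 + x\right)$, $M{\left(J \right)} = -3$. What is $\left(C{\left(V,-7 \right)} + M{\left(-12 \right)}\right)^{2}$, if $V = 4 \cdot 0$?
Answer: $36$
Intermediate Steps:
$V = 0$
$C{\left(x,q \right)} = 9 - 2 x$ ($C{\left(x,q \right)} = 7 - 2 \left(-1 + x\right) = 7 - \left(-2 + 2 x\right) = 9 - 2 x$)
$\left(C{\left(V,-7 \right)} + M{\left(-12 \right)}\right)^{2} = \left(\left(9 - 0\right) - 3\right)^{2} = \left(\left(9 + 0\right) - 3\right)^{2} = \left(9 - 3\right)^{2} = 6^{2} = 36$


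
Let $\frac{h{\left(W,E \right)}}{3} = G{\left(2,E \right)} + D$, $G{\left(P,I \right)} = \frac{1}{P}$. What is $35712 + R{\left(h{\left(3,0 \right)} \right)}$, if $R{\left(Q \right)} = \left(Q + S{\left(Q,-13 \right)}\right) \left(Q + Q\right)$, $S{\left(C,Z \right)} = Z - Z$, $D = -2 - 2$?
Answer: $\frac{71865}{2} \approx 35933.0$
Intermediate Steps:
$D = -4$
$S{\left(C,Z \right)} = 0$
$h{\left(W,E \right)} = - \frac{21}{2}$ ($h{\left(W,E \right)} = 3 \left(\frac{1}{2} - 4\right) = 3 \left(- \frac{7}{2}\right) = - \frac{21}{2}$)
$R{\left(Q \right)} = 2 Q^{2}$ ($R{\left(Q \right)} = \left(Q + 0\right) \left(Q + Q\right) = Q 2 Q = 2 Q^{2}$)
$35712 + R{\left(h{\left(3,0 \right)} \right)} = 35712 + 2 \left(- \frac{21}{2}\right)^{2} = 35712 + 2 \cdot \frac{441}{4} = 35712 + \frac{441}{2} = \frac{71865}{2}$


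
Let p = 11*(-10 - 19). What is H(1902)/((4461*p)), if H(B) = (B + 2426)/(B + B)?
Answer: -1082/1353329109 ≈ -7.9951e-7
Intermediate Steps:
H(B) = (2426 + B)/(2*B) (H(B) = (2426 + B)/((2*B)) = (2426 + B)*(1/(2*B)) = (2426 + B)/(2*B))
p = -319 (p = 11*(-29) = -319)
H(1902)/((4461*p)) = ((½)*(2426 + 1902)/1902)/((4461*(-319))) = ((½)*(1/1902)*4328)/(-1423059) = (1082/951)*(-1/1423059) = -1082/1353329109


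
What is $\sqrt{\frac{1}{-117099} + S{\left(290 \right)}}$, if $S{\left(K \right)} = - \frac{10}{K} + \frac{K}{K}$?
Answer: $\frac{\sqrt{1237132030017}}{1131957} \approx 0.9826$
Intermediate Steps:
$S{\left(K \right)} = 1 - \frac{10}{K}$ ($S{\left(K \right)} = - \frac{10}{K} + 1 = 1 - \frac{10}{K}$)
$\sqrt{\frac{1}{-117099} + S{\left(290 \right)}} = \sqrt{\frac{1}{-117099} + \frac{-10 + 290}{290}} = \sqrt{- \frac{1}{117099} + \frac{1}{290} \cdot 280} = \sqrt{- \frac{1}{117099} + \frac{28}{29}} = \sqrt{\frac{3278743}{3395871}} = \frac{\sqrt{1237132030017}}{1131957}$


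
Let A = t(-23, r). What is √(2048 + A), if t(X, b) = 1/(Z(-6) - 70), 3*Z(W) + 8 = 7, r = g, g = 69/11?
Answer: 5*√3647135/211 ≈ 45.255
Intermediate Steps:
g = 69/11 (g = 69*(1/11) = 69/11 ≈ 6.2727)
r = 69/11 ≈ 6.2727
Z(W) = -⅓ (Z(W) = -8/3 + (⅓)*7 = -8/3 + 7/3 = -⅓)
t(X, b) = -3/211 (t(X, b) = 1/(-⅓ - 70) = 1/(-211/3) = -3/211)
A = -3/211 ≈ -0.014218
√(2048 + A) = √(2048 - 3/211) = √(432125/211) = 5*√3647135/211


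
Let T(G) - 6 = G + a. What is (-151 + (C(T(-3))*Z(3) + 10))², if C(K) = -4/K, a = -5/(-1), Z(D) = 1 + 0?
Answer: 80089/4 ≈ 20022.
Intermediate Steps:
Z(D) = 1
a = 5 (a = -5*(-1) = 5)
T(G) = 11 + G (T(G) = 6 + (G + 5) = 6 + (5 + G) = 11 + G)
(-151 + (C(T(-3))*Z(3) + 10))² = (-151 + (-4/(11 - 3)*1 + 10))² = (-151 + (-4/8*1 + 10))² = (-151 + (-4*⅛*1 + 10))² = (-151 + (-½*1 + 10))² = (-151 + (-½ + 10))² = (-151 + 19/2)² = (-283/2)² = 80089/4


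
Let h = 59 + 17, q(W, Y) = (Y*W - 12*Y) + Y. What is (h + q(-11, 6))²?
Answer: 3136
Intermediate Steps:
q(W, Y) = -11*Y + W*Y (q(W, Y) = (W*Y - 12*Y) + Y = (-12*Y + W*Y) + Y = -11*Y + W*Y)
h = 76
(h + q(-11, 6))² = (76 + 6*(-11 - 11))² = (76 + 6*(-22))² = (76 - 132)² = (-56)² = 3136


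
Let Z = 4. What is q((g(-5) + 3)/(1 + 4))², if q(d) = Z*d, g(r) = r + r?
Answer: 784/25 ≈ 31.360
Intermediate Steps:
g(r) = 2*r
q(d) = 4*d
q((g(-5) + 3)/(1 + 4))² = (4*((2*(-5) + 3)/(1 + 4)))² = (4*((-10 + 3)/5))² = (4*(-7*⅕))² = (4*(-7/5))² = (-28/5)² = 784/25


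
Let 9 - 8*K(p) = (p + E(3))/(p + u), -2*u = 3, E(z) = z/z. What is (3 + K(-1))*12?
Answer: 99/2 ≈ 49.500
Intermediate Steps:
E(z) = 1
u = -3/2 (u = -½*3 = -3/2 ≈ -1.5000)
K(p) = 9/8 - (1 + p)/(8*(-3/2 + p)) (K(p) = 9/8 - (p + 1)/(8*(p - 3/2)) = 9/8 - (1 + p)/(8*(-3/2 + p)))
(3 + K(-1))*12 = (3 + (-29 + 16*(-1))/(8*(-3 + 2*(-1))))*12 = (3 + (-29 - 16)/(8*(-3 - 2)))*12 = (3 + (⅛)*(-45)/(-5))*12 = (3 + (⅛)*(-⅕)*(-45))*12 = (3 + 9/8)*12 = (33/8)*12 = 99/2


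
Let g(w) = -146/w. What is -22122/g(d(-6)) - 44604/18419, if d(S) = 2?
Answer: 404209026/1344587 ≈ 300.62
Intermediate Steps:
-22122/g(d(-6)) - 44604/18419 = -22122/((-146/2)) - 44604/18419 = -22122/((-146*1/2)) - 44604*1/18419 = -22122/(-73) - 44604/18419 = -22122*(-1/73) - 44604/18419 = 22122/73 - 44604/18419 = 404209026/1344587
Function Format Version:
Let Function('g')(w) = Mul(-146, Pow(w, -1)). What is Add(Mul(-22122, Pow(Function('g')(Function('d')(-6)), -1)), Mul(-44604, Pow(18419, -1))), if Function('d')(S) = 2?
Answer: Rational(404209026, 1344587) ≈ 300.62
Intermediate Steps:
Add(Mul(-22122, Pow(Function('g')(Function('d')(-6)), -1)), Mul(-44604, Pow(18419, -1))) = Add(Mul(-22122, Pow(Mul(-146, Pow(2, -1)), -1)), Mul(-44604, Pow(18419, -1))) = Add(Mul(-22122, Pow(Mul(-146, Rational(1, 2)), -1)), Mul(-44604, Rational(1, 18419))) = Add(Mul(-22122, Pow(-73, -1)), Rational(-44604, 18419)) = Add(Mul(-22122, Rational(-1, 73)), Rational(-44604, 18419)) = Add(Rational(22122, 73), Rational(-44604, 18419)) = Rational(404209026, 1344587)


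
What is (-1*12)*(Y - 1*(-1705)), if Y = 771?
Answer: -29712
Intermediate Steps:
(-1*12)*(Y - 1*(-1705)) = (-1*12)*(771 - 1*(-1705)) = -12*(771 + 1705) = -12*2476 = -29712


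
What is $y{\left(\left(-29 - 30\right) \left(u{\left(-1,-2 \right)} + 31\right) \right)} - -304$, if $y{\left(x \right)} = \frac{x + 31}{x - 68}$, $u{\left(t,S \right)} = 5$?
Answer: $\frac{668461}{2192} \approx 304.96$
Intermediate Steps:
$y{\left(x \right)} = \frac{31 + x}{-68 + x}$
$y{\left(\left(-29 - 30\right) \left(u{\left(-1,-2 \right)} + 31\right) \right)} - -304 = \frac{31 + \left(-29 - 30\right) \left(5 + 31\right)}{-68 + \left(-29 - 30\right) \left(5 + 31\right)} - -304 = \frac{31 - 2124}{-68 - 2124} + 304 = \frac{1}{-2192} \left(-2093\right) + 304 = \left(- \frac{1}{2192}\right) \left(-2093\right) + 304 = \frac{2093}{2192} + 304 = \frac{668461}{2192}$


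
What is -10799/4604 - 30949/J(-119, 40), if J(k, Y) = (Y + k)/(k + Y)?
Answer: -142499995/4604 ≈ -30951.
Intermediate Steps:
J(k, Y) = 1 (J(k, Y) = (Y + k)/(Y + k) = 1)
-10799/4604 - 30949/J(-119, 40) = -10799/4604 - 30949/1 = -10799*1/4604 - 30949*1 = -10799/4604 - 30949 = -142499995/4604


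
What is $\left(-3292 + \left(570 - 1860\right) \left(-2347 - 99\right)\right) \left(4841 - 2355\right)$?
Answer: $7835991328$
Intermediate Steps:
$\left(-3292 + \left(570 - 1860\right) \left(-2347 - 99\right)\right) \left(4841 - 2355\right) = \left(-3292 - -3155340\right) 2486 = \left(-3292 + 3155340\right) 2486 = 3152048 \cdot 2486 = 7835991328$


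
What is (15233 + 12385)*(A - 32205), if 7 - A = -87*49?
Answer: -771508830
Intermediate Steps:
A = 4270 (A = 7 - (-87)*49 = 7 - 1*(-4263) = 7 + 4263 = 4270)
(15233 + 12385)*(A - 32205) = (15233 + 12385)*(4270 - 32205) = 27618*(-27935) = -771508830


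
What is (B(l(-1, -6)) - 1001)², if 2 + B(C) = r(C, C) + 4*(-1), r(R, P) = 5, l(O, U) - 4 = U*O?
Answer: 1004004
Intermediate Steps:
l(O, U) = 4 + O*U (l(O, U) = 4 + U*O = 4 + O*U)
B(C) = -1 (B(C) = -2 + (5 + 4*(-1)) = -2 + (5 - 4) = -2 + 1 = -1)
(B(l(-1, -6)) - 1001)² = (-1 - 1001)² = (-1002)² = 1004004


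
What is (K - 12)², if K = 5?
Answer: 49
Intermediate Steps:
(K - 12)² = (5 - 12)² = (-7)² = 49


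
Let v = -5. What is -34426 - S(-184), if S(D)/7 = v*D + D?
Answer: -39578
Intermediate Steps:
S(D) = -28*D (S(D) = 7*(-5*D + D) = 7*(-4*D) = -28*D)
-34426 - S(-184) = -34426 - (-28)*(-184) = -34426 - 1*5152 = -34426 - 5152 = -39578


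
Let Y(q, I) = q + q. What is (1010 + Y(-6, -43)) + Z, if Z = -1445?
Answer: -447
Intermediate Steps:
Y(q, I) = 2*q
(1010 + Y(-6, -43)) + Z = (1010 + 2*(-6)) - 1445 = (1010 - 12) - 1445 = 998 - 1445 = -447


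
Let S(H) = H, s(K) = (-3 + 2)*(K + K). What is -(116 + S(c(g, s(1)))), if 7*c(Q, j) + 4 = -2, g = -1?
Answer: -806/7 ≈ -115.14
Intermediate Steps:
s(K) = -2*K
c(Q, j) = -6/7 (c(Q, j) = -4/7 + (1/7)*(-2) = -4/7 - 2/7 = -6/7)
-(116 + S(c(g, s(1)))) = -(116 - 6/7) = -1*806/7 = -806/7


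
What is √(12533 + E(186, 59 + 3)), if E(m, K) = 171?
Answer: 4*√794 ≈ 112.71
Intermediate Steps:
√(12533 + E(186, 59 + 3)) = √(12533 + 171) = √12704 = 4*√794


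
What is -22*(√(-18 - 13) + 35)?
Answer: -770 - 22*I*√31 ≈ -770.0 - 122.49*I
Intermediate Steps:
-22*(√(-18 - 13) + 35) = -22*(√(-31) + 35) = -22*(I*√31 + 35) = -22*(35 + I*√31) = -770 - 22*I*√31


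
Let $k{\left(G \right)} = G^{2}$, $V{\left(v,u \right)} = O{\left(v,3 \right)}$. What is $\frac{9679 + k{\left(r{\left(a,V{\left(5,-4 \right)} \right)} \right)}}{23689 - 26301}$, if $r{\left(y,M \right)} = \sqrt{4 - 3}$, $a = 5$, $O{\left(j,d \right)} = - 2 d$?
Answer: $- \frac{2420}{653} \approx -3.706$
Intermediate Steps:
$V{\left(v,u \right)} = -6$ ($V{\left(v,u \right)} = \left(-2\right) 3 = -6$)
$r{\left(y,M \right)} = 1$ ($r{\left(y,M \right)} = \sqrt{1} = 1$)
$\frac{9679 + k{\left(r{\left(a,V{\left(5,-4 \right)} \right)} \right)}}{23689 - 26301} = \frac{9679 + 1^{2}}{23689 - 26301} = \frac{9679 + 1}{-2612} = 9680 \left(- \frac{1}{2612}\right) = - \frac{2420}{653}$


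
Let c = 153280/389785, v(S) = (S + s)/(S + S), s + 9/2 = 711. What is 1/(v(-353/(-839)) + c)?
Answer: 110075284/92516893113 ≈ 0.0011898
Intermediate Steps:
s = 1413/2 (s = -9/2 + 711 = 1413/2 ≈ 706.50)
v(S) = (1413/2 + S)/(2*S) (v(S) = (S + 1413/2)/(S + S) = (1413/2 + S)/((2*S)) = (1413/2 + S)*(1/(2*S)) = (1413/2 + S)/(2*S))
c = 30656/77957 (c = 153280*(1/389785) = 30656/77957 ≈ 0.39324)
1/(v(-353/(-839)) + c) = 1/((1413 + 2*(-353/(-839)))/(4*((-353/(-839)))) + 30656/77957) = 1/((1413 + 2*(-353*(-1/839)))/(4*((-353*(-1/839)))) + 30656/77957) = 1/((1413 + 2*(353/839))/(4*(353/839)) + 30656/77957) = 1/((1/4)*(839/353)*(1413 + 706/839) + 30656/77957) = 1/((1/4)*(839/353)*(1186213/839) + 30656/77957) = 1/(1186213/1412 + 30656/77957) = 1/(92516893113/110075284) = 110075284/92516893113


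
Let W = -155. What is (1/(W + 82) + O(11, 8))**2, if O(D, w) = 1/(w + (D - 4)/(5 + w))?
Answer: 702244/65658609 ≈ 0.010695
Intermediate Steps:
O(D, w) = 1/(w + (-4 + D)/(5 + w))
(1/(W + 82) + O(11, 8))**2 = (1/(-155 + 82) + (5 + 8)/(-4 + 11 + 8**2 + 5*8))**2 = (1/(-73) + 13/(-4 + 11 + 64 + 40))**2 = (-1/73 + 13/111)**2 = (838/8103)**2 = 702244/65658609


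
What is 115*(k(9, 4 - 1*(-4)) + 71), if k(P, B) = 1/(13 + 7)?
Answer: 32683/4 ≈ 8170.8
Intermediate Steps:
k(P, B) = 1/20
115*(k(9, 4 - 1*(-4)) + 71) = 115*(1/20 + 71) = 115*(1421/20) = 32683/4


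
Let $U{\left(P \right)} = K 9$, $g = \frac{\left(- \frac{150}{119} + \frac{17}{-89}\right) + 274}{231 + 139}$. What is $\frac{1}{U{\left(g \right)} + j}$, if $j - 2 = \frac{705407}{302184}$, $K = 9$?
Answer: $\frac{302184}{25786679} \approx 0.011719$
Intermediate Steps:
$g = \frac{2886561}{3918670}$ ($g = \frac{\left(\left(-150\right) \frac{1}{119} + 17 \left(- \frac{1}{89}\right)\right) + 274}{370} = \left(\left(- \frac{150}{119} - \frac{17}{89}\right) + 274\right) \frac{1}{370} = \left(- \frac{15373}{10591} + 274\right) \frac{1}{370} = \frac{2886561}{10591} \cdot \frac{1}{370} = \frac{2886561}{3918670} \approx 0.73662$)
$j = \frac{1309775}{302184}$ ($j = 2 + \frac{705407}{302184} = \frac{1309775}{302184} \approx 4.3344$)
$U{\left(P \right)} = 81$ ($U{\left(P \right)} = 9 \cdot 9 = 81$)
$\frac{1}{U{\left(g \right)} + j} = \frac{1}{81 + \frac{1309775}{302184}} = \frac{1}{\frac{25786679}{302184}} = \frac{302184}{25786679}$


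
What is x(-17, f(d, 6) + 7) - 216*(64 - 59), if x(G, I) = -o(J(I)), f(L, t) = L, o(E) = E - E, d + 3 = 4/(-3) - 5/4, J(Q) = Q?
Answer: -1080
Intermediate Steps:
d = -67/12 (d = -3 + (4/(-3) - 5/4) = -3 + (4*(-⅓) - 5*¼) = -3 + (-4/3 - 5/4) = -3 - 31/12 = -67/12 ≈ -5.5833)
o(E) = 0
x(G, I) = 0 (x(G, I) = -1*0 = 0)
x(-17, f(d, 6) + 7) - 216*(64 - 59) = 0 - 216*(64 - 59) = 0 - 216*5 = 0 - 1080 = -1080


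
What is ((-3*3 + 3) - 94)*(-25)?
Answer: 2500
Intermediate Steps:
((-3*3 + 3) - 94)*(-25) = ((-9 + 3) - 94)*(-25) = (-6 - 94)*(-25) = -100*(-25) = 2500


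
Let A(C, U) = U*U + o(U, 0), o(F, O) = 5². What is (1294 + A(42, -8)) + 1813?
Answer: 3196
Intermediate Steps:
o(F, O) = 25
A(C, U) = 25 + U² (A(C, U) = U*U + 25 = U² + 25 = 25 + U²)
(1294 + A(42, -8)) + 1813 = (1294 + (25 + (-8)²)) + 1813 = (1294 + (25 + 64)) + 1813 = (1294 + 89) + 1813 = 1383 + 1813 = 3196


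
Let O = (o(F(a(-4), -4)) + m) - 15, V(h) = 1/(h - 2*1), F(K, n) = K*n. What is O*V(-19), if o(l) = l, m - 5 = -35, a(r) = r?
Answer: 29/21 ≈ 1.3810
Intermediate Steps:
m = -30 (m = 5 - 35 = -30)
V(h) = 1/(-2 + h) (V(h) = 1/(h - 2) = 1/(-2 + h))
O = -29 (O = (-4*(-4) - 30) - 15 = (16 - 30) - 15 = -14 - 15 = -29)
O*V(-19) = -29/(-2 - 19) = -29/(-21) = -29*(-1/21) = 29/21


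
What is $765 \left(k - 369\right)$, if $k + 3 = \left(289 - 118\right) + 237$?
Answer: $27540$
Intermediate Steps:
$k = 405$ ($k = -3 + \left(\left(289 - 118\right) + 237\right) = -3 + \left(171 + 237\right) = -3 + 408 = 405$)
$765 \left(k - 369\right) = 765 \left(405 - 369\right) = 765 \cdot 36 = 27540$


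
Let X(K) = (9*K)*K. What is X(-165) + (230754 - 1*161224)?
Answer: 314555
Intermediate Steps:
X(K) = 9*K²
X(-165) + (230754 - 1*161224) = 9*(-165)² + (230754 - 1*161224) = 9*27225 + (230754 - 161224) = 245025 + 69530 = 314555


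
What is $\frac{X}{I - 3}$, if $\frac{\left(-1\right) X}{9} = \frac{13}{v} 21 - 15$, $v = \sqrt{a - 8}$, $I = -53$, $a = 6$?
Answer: $- \frac{135}{56} - \frac{351 i \sqrt{2}}{16} \approx -2.4107 - 31.024 i$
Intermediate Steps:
$v = i \sqrt{2}$ ($v = \sqrt{6 - 8} = \sqrt{-2} = i \sqrt{2} \approx 1.4142 i$)
$X = 135 + \frac{2457 i \sqrt{2}}{2}$ ($X = - 9 \left(\frac{13}{i \sqrt{2}} \cdot 21 - 15\right) = - 9 \left(13 \left(- \frac{i \sqrt{2}}{2}\right) 21 - 15\right) = - 9 \left(- \frac{13 i \sqrt{2}}{2} \cdot 21 - 15\right) = - 9 \left(- \frac{273 i \sqrt{2}}{2} - 15\right) = - 9 \left(-15 - \frac{273 i \sqrt{2}}{2}\right) = 135 + \frac{2457 i \sqrt{2}}{2} \approx 135.0 + 1737.4 i$)
$\frac{X}{I - 3} = \frac{135 + \frac{2457 i \sqrt{2}}{2}}{-53 - 3} = \frac{135 + \frac{2457 i \sqrt{2}}{2}}{-56} = - \frac{135 + \frac{2457 i \sqrt{2}}{2}}{56} = - \frac{135}{56} - \frac{351 i \sqrt{2}}{16}$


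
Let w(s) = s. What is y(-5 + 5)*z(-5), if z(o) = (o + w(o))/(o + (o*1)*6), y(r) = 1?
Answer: 2/7 ≈ 0.28571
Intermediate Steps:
z(o) = 2/7 (z(o) = (o + o)/(o + (o*1)*6) = (2*o)/(o + o*6) = (2*o)/(o + 6*o) = (2*o)/((7*o)) = (2*o)*(1/(7*o)) = 2/7)
y(-5 + 5)*z(-5) = 1*(2/7) = 2/7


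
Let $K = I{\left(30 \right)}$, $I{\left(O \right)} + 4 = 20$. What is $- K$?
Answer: $-16$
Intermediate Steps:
$I{\left(O \right)} = 16$ ($I{\left(O \right)} = -4 + 20 = 16$)
$K = 16$
$- K = \left(-1\right) 16 = -16$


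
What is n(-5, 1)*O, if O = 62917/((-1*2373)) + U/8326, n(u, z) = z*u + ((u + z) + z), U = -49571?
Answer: 2565915700/9878799 ≈ 259.74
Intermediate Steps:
n(u, z) = u + 2*z + u*z (n(u, z) = u*z + (u + 2*z) = u + 2*z + u*z)
O = -641478925/19757598 (O = 62917/((-1*2373)) - 49571/8326 = 62917/(-2373) - 49571*1/8326 = 62917*(-1/2373) - 49571/8326 = -62917/2373 - 49571/8326 = -641478925/19757598 ≈ -32.467)
n(-5, 1)*O = (-5 + 2*1 - 5*1)*(-641478925/19757598) = (-5 + 2 - 5)*(-641478925/19757598) = -8*(-641478925/19757598) = 2565915700/9878799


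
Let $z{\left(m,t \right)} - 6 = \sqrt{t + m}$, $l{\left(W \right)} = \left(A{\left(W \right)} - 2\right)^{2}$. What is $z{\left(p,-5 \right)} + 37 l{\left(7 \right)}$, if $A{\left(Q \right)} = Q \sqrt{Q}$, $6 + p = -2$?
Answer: $12845 - 1036 \sqrt{7} + i \sqrt{13} \approx 10104.0 + 3.6056 i$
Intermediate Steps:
$p = -8$ ($p = -6 - 2 = -8$)
$A{\left(Q \right)} = Q^{\frac{3}{2}}$
$l{\left(W \right)} = \left(-2 + W^{\frac{3}{2}}\right)^{2}$ ($l{\left(W \right)} = \left(W^{\frac{3}{2}} - 2\right)^{2} = \left(-2 + W^{\frac{3}{2}}\right)^{2}$)
$z{\left(m,t \right)} = 6 + \sqrt{m + t}$ ($z{\left(m,t \right)} = 6 + \sqrt{t + m} = 6 + \sqrt{m + t}$)
$z{\left(p,-5 \right)} + 37 l{\left(7 \right)} = \left(6 + \sqrt{-8 - 5}\right) + 37 \left(-2 + 7^{\frac{3}{2}}\right)^{2} = \left(6 + \sqrt{-13}\right) + 37 \left(-2 + 7 \sqrt{7}\right)^{2} = \left(6 + i \sqrt{13}\right) + 37 \left(-2 + 7 \sqrt{7}\right)^{2} = 6 + 37 \left(-2 + 7 \sqrt{7}\right)^{2} + i \sqrt{13}$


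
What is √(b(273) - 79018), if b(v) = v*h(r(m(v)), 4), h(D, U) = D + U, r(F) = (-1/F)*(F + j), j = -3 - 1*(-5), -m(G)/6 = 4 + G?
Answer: 2*I*√1500026466/277 ≈ 279.64*I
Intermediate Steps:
m(G) = -24 - 6*G (m(G) = -6*(4 + G) = -24 - 6*G)
j = 2 (j = -3 + 5 = 2)
r(F) = -(2 + F)/F (r(F) = (-1/F)*(F + 2) = (-1/F)*(2 + F) = -(2 + F)/F)
b(v) = v*(4 + (22 + 6*v)/(-24 - 6*v)) (b(v) = v*((-2 - (-24 - 6*v))/(-24 - 6*v) + 4) = v*((-2 + (24 + 6*v))/(-24 - 6*v) + 4) = v*((22 + 6*v)/(-24 - 6*v) + 4) = v*(4 + (22 + 6*v)/(-24 - 6*v)))
√(b(273) - 79018) = √((⅓)*273*(37 + 9*273)/(4 + 273) - 79018) = √((⅓)*273*(37 + 2457)/277 - 79018) = √((⅓)*273*(1/277)*2494 - 79018) = √(226954/277 - 79018) = √(-21661032/277) = 2*I*√1500026466/277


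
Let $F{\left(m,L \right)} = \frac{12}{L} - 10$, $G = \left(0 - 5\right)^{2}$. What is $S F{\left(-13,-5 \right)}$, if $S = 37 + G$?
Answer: $- \frac{3844}{5} \approx -768.8$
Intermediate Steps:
$G = 25$ ($G = \left(-5\right)^{2} = 25$)
$F{\left(m,L \right)} = -10 + \frac{12}{L}$
$S = 62$ ($S = 37 + 25 = 62$)
$S F{\left(-13,-5 \right)} = 62 \left(-10 + \frac{12}{-5}\right) = 62 \left(-10 + 12 \left(- \frac{1}{5}\right)\right) = 62 \left(-10 - \frac{12}{5}\right) = 62 \left(- \frac{62}{5}\right) = - \frac{3844}{5}$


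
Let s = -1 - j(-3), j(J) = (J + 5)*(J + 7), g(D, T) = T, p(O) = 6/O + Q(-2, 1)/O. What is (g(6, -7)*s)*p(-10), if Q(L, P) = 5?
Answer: -693/10 ≈ -69.300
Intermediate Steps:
p(O) = 11/O (p(O) = 6/O + 5/O = 11/O)
j(J) = (5 + J)*(7 + J)
s = -9 (s = -1 - (35 + (-3)² + 12*(-3)) = -1 - (35 + 9 - 36) = -1 - 1*8 = -1 - 8 = -9)
(g(6, -7)*s)*p(-10) = (-7*(-9))*(11/(-10)) = 63*(11*(-⅒)) = 63*(-11/10) = -693/10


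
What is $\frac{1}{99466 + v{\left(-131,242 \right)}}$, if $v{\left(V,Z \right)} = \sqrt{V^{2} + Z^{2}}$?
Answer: $\frac{99466}{9893409431} - \frac{5 \sqrt{3029}}{9893409431} \approx 1.0026 \cdot 10^{-5}$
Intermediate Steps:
$\frac{1}{99466 + v{\left(-131,242 \right)}} = \frac{1}{99466 + \sqrt{\left(-131\right)^{2} + 242^{2}}} = \frac{1}{99466 + \sqrt{17161 + 58564}} = \frac{1}{99466 + \sqrt{75725}} = \frac{1}{99466 + 5 \sqrt{3029}}$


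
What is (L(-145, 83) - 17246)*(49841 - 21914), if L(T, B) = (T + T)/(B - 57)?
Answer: -6265226961/13 ≈ -4.8194e+8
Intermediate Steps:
L(T, B) = 2*T/(-57 + B) (L(T, B) = (2*T)/(-57 + B) = 2*T/(-57 + B))
(L(-145, 83) - 17246)*(49841 - 21914) = (2*(-145)/(-57 + 83) - 17246)*(49841 - 21914) = (2*(-145)/26 - 17246)*27927 = (2*(-145)*(1/26) - 17246)*27927 = (-145/13 - 17246)*27927 = -224343/13*27927 = -6265226961/13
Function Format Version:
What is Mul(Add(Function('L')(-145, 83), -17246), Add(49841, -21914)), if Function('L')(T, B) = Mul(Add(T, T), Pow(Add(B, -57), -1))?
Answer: Rational(-6265226961, 13) ≈ -4.8194e+8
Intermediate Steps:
Function('L')(T, B) = Mul(2, T, Pow(Add(-57, B), -1)) (Function('L')(T, B) = Mul(Mul(2, T), Pow(Add(-57, B), -1)) = Mul(2, T, Pow(Add(-57, B), -1)))
Mul(Add(Function('L')(-145, 83), -17246), Add(49841, -21914)) = Mul(Add(Mul(2, -145, Pow(Add(-57, 83), -1)), -17246), Add(49841, -21914)) = Mul(Add(Mul(2, -145, Pow(26, -1)), -17246), 27927) = Mul(Add(Mul(2, -145, Rational(1, 26)), -17246), 27927) = Mul(Add(Rational(-145, 13), -17246), 27927) = Mul(Rational(-224343, 13), 27927) = Rational(-6265226961, 13)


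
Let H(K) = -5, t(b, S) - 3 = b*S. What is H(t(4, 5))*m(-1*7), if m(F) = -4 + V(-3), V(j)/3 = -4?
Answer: 80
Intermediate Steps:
V(j) = -12 (V(j) = 3*(-4) = -12)
t(b, S) = 3 + S*b (t(b, S) = 3 + b*S = 3 + S*b)
m(F) = -16 (m(F) = -4 - 12 = -16)
H(t(4, 5))*m(-1*7) = -5*(-16) = 80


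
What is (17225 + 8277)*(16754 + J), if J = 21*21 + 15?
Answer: 438889420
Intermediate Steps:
J = 456 (J = 441 + 15 = 456)
(17225 + 8277)*(16754 + J) = (17225 + 8277)*(16754 + 456) = 25502*17210 = 438889420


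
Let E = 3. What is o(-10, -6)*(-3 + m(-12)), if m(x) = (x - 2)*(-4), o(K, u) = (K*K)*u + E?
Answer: -31641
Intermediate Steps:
o(K, u) = 3 + u*K² (o(K, u) = (K*K)*u + 3 = K²*u + 3 = u*K² + 3 = 3 + u*K²)
m(x) = 8 - 4*x (m(x) = (-2 + x)*(-4) = 8 - 4*x)
o(-10, -6)*(-3 + m(-12)) = (3 - 6*(-10)²)*(-3 + (8 - 4*(-12))) = (3 - 6*100)*(-3 + (8 + 48)) = (3 - 600)*(-3 + 56) = -597*53 = -31641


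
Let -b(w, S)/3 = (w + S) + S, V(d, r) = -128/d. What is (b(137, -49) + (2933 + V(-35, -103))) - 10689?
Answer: -275427/35 ≈ -7869.3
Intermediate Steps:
b(w, S) = -6*S - 3*w (b(w, S) = -3*((w + S) + S) = -3*((S + w) + S) = -3*(w + 2*S) = -6*S - 3*w)
(b(137, -49) + (2933 + V(-35, -103))) - 10689 = ((-6*(-49) - 3*137) + (2933 - 128/(-35))) - 10689 = ((294 - 411) + (2933 - 128*(-1/35))) - 10689 = (-117 + (2933 + 128/35)) - 10689 = (-117 + 102783/35) - 10689 = 98688/35 - 10689 = -275427/35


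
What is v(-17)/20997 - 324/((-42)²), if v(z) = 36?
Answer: -20801/114317 ≈ -0.18196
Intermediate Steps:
v(-17)/20997 - 324/((-42)²) = 36/20997 - 324/((-42)²) = 36*(1/20997) - 324/1764 = 4/2333 - 324*1/1764 = 4/2333 - 9/49 = -20801/114317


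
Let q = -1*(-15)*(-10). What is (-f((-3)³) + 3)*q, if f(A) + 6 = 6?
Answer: -450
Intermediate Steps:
f(A) = 0 (f(A) = -6 + 6 = 0)
q = -150 (q = 15*(-10) = -150)
(-f((-3)³) + 3)*q = (-1*0 + 3)*(-150) = (0 + 3)*(-150) = 3*(-150) = -450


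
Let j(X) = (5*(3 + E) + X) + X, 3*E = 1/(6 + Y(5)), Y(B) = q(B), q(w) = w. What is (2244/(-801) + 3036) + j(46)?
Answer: 9223208/2937 ≈ 3140.4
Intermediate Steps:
Y(B) = B
E = 1/33 (E = 1/(3*(6 + 5)) = (⅓)/11 = (⅓)*(1/11) = 1/33 ≈ 0.030303)
j(X) = 500/33 + 2*X (j(X) = (5*(3 + 1/33) + X) + X = (5*(100/33) + X) + X = (500/33 + X) + X = 500/33 + 2*X)
(2244/(-801) + 3036) + j(46) = (2244/(-801) + 3036) + (500/33 + 2*46) = (2244*(-1/801) + 3036) + (500/33 + 92) = (-748/267 + 3036) + 3536/33 = 809864/267 + 3536/33 = 9223208/2937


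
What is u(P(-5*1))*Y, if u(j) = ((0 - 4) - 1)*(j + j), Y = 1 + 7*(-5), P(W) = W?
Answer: -1700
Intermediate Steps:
Y = -34 (Y = 1 - 35 = -34)
u(j) = -10*j (u(j) = (-4 - 1)*(2*j) = -10*j)
u(P(-5*1))*Y = -(-50)*(-34) = -10*(-5)*(-34) = 50*(-34) = -1700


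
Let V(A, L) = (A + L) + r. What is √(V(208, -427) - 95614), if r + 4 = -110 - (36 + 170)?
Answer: I*√96153 ≈ 310.09*I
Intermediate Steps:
r = -320 (r = -4 + (-110 - (36 + 170)) = -4 + (-110 - 1*206) = -4 + (-110 - 206) = -4 - 316 = -320)
V(A, L) = -320 + A + L (V(A, L) = (A + L) - 320 = -320 + A + L)
√(V(208, -427) - 95614) = √((-320 + 208 - 427) - 95614) = √(-539 - 95614) = √(-96153) = I*√96153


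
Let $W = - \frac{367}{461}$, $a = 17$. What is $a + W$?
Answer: $\frac{7470}{461} \approx 16.204$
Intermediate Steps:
$W = - \frac{367}{461}$ ($W = \left(-367\right) \frac{1}{461} = - \frac{367}{461} \approx -0.7961$)
$a + W = 17 - \frac{367}{461} = \frac{7470}{461}$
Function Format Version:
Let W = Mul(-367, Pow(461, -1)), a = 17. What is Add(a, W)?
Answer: Rational(7470, 461) ≈ 16.204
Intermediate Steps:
W = Rational(-367, 461) (W = Mul(-367, Rational(1, 461)) = Rational(-367, 461) ≈ -0.79610)
Add(a, W) = Add(17, Rational(-367, 461)) = Rational(7470, 461)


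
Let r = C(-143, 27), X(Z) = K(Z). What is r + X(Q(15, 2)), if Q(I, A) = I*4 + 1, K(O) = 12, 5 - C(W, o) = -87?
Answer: 104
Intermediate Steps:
C(W, o) = 92 (C(W, o) = 5 - 1*(-87) = 5 + 87 = 92)
Q(I, A) = 1 + 4*I (Q(I, A) = 4*I + 1 = 1 + 4*I)
X(Z) = 12
r = 92
r + X(Q(15, 2)) = 92 + 12 = 104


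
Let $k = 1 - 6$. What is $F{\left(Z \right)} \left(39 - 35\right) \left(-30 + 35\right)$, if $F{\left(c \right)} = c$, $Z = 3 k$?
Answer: $-300$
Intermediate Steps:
$k = -5$ ($k = 1 - 6 = -5$)
$Z = -15$ ($Z = 3 \left(-5\right) = -15$)
$F{\left(Z \right)} \left(39 - 35\right) \left(-30 + 35\right) = - 15 \left(39 - 35\right) \left(-30 + 35\right) = - 15 \cdot 4 \cdot 5 = \left(-15\right) 20 = -300$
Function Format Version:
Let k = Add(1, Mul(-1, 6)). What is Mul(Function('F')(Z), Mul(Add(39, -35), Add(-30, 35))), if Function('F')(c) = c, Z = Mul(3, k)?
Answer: -300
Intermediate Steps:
k = -5 (k = Add(1, -6) = -5)
Z = -15 (Z = Mul(3, -5) = -15)
Mul(Function('F')(Z), Mul(Add(39, -35), Add(-30, 35))) = Mul(-15, Mul(Add(39, -35), Add(-30, 35))) = Mul(-15, Mul(4, 5)) = Mul(-15, 20) = -300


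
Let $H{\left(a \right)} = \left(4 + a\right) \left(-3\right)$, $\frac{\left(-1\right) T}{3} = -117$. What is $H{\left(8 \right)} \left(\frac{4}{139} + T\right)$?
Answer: $- \frac{1756548}{139} \approx -12637.0$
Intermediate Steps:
$T = 351$ ($T = \left(-3\right) \left(-117\right) = 351$)
$H{\left(a \right)} = -12 - 3 a$
$H{\left(8 \right)} \left(\frac{4}{139} + T\right) = \left(-12 - 24\right) \left(\frac{4}{139} + 351\right) = \left(-12 - 24\right) \left(4 \cdot \frac{1}{139} + 351\right) = - 36 \left(\frac{4}{139} + 351\right) = \left(-36\right) \frac{48793}{139} = - \frac{1756548}{139}$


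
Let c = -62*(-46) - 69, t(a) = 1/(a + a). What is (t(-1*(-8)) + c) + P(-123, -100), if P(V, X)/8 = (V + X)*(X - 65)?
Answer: 4754289/16 ≈ 2.9714e+5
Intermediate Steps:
P(V, X) = 8*(-65 + X)*(V + X) (P(V, X) = 8*((V + X)*(X - 65)) = 8*((V + X)*(-65 + X)) = 8*((-65 + X)*(V + X)) = 8*(-65 + X)*(V + X))
t(a) = 1/(2*a)
c = 2783 (c = 2852 - 69 = 2783)
(t(-1*(-8)) + c) + P(-123, -100) = (1/(2*((-1*(-8)))) + 2783) + (-520*(-123) - 520*(-100) + 8*(-100)² + 8*(-123)*(-100)) = ((½)/8 + 2783) + (63960 + 52000 + 8*10000 + 98400) = ((½)*(⅛) + 2783) + (63960 + 52000 + 80000 + 98400) = (1/16 + 2783) + 294360 = 44529/16 + 294360 = 4754289/16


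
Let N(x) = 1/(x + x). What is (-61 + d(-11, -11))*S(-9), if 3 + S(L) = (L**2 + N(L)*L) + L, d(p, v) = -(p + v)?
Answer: -5421/2 ≈ -2710.5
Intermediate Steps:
d(p, v) = -p - v
N(x) = 1/(2*x)
S(L) = -5/2 + L + L**2 (S(L) = -3 + ((L**2 + (1/(2*L))*L) + L) = -3 + ((L**2 + 1/2) + L) = -3 + ((1/2 + L**2) + L) = -3 + (1/2 + L + L**2) = -5/2 + L + L**2)
(-61 + d(-11, -11))*S(-9) = (-61 + (-1*(-11) - 1*(-11)))*(-5/2 - 9 + (-9)**2) = (-61 + (11 + 11))*(-5/2 - 9 + 81) = (-61 + 22)*(139/2) = -39*139/2 = -5421/2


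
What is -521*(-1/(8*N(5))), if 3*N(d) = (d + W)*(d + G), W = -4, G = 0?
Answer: 1563/40 ≈ 39.075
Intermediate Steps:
N(d) = d*(-4 + d)/3 (N(d) = ((d - 4)*(d + 0))/3 = ((-4 + d)*d)/3 = (d*(-4 + d))/3 = d*(-4 + d)/3)
-521*(-1/(8*N(5))) = -521*(-3/(40*(-4 + 5))) = -521/((-8*5/3)) = -521/(-40/3) = -521*(-3/40) = 1563/40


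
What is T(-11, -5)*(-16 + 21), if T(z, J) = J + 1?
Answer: -20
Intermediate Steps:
T(z, J) = 1 + J
T(-11, -5)*(-16 + 21) = (1 - 5)*(-16 + 21) = -4*5 = -20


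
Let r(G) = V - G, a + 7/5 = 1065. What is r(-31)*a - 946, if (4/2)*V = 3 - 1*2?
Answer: 162787/5 ≈ 32557.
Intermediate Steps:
a = 5318/5 (a = -7/5 + 1065 = 5318/5 ≈ 1063.6)
V = 1/2 (V = (3 - 1*2)/2 = (3 - 2)/2 = (1/2)*1 = 1/2 ≈ 0.50000)
r(G) = 1/2 - G
r(-31)*a - 946 = (1/2 - 1*(-31))*(5318/5) - 946 = (1/2 + 31)*(5318/5) - 946 = (63/2)*(5318/5) - 946 = 167517/5 - 946 = 162787/5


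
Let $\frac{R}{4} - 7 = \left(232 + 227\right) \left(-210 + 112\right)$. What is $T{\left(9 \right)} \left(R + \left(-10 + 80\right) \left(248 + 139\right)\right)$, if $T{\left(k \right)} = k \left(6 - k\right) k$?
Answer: $37132830$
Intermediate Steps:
$T{\left(k \right)} = k^{2} \left(6 - k\right)$
$R = -179900$ ($R = 28 + 4 \left(232 + 227\right) \left(-210 + 112\right) = 28 + 4 \cdot 459 \left(-98\right) = 28 + 4 \left(-44982\right) = 28 - 179928 = -179900$)
$T{\left(9 \right)} \left(R + \left(-10 + 80\right) \left(248 + 139\right)\right) = 9^{2} \left(6 - 9\right) \left(-179900 + \left(-10 + 80\right) \left(248 + 139\right)\right) = 81 \left(6 - 9\right) \left(-179900 + 70 \cdot 387\right) = 81 \left(-3\right) \left(-179900 + 27090\right) = \left(-243\right) \left(-152810\right) = 37132830$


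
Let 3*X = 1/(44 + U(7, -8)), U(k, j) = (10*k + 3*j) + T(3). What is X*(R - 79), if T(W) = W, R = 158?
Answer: 79/279 ≈ 0.28315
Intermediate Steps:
U(k, j) = 3 + 3*j + 10*k (U(k, j) = (10*k + 3*j) + 3 = (3*j + 10*k) + 3 = 3 + 3*j + 10*k)
X = 1/279 (X = 1/(3*(44 + (3 + 3*(-8) + 10*7))) = 1/(3*(44 + (3 - 24 + 70))) = 1/(3*(44 + 49)) = (⅓)/93 = (⅓)*(1/93) = 1/279 ≈ 0.0035842)
X*(R - 79) = (158 - 79)/279 = (1/279)*79 = 79/279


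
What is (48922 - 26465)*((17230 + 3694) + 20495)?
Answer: 930146483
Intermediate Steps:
(48922 - 26465)*((17230 + 3694) + 20495) = 22457*(20924 + 20495) = 22457*41419 = 930146483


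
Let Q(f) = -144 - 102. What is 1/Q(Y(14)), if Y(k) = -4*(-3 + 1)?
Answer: -1/246 ≈ -0.0040650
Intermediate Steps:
Y(k) = 8 (Y(k) = -4*(-2) = 8)
Q(f) = -246
1/Q(Y(14)) = 1/(-246) = -1/246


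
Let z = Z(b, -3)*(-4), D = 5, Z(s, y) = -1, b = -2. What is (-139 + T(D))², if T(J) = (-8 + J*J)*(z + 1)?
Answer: 2916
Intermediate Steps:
z = 4 (z = -1*(-4) = 4)
T(J) = -40 + 5*J² (T(J) = (-8 + J*J)*(4 + 1) = (-8 + J²)*5 = -40 + 5*J²)
(-139 + T(D))² = (-139 + (-40 + 5*5²))² = (-139 + (-40 + 5*25))² = (-139 + (-40 + 125))² = (-139 + 85)² = (-54)² = 2916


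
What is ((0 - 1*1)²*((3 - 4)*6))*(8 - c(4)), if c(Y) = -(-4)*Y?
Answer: 48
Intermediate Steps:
c(Y) = 4*Y
((0 - 1*1)²*((3 - 4)*6))*(8 - c(4)) = ((0 - 1*1)²*((3 - 4)*6))*(8 - 4*4) = ((0 - 1)²*(-1*6))*(8 - 1*16) = ((-1)²*(-6))*(8 - 16) = (1*(-6))*(-8) = -6*(-8) = 48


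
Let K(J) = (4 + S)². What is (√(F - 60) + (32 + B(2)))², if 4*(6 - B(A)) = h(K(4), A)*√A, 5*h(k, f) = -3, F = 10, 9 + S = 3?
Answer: 278809/200 + 3*I + √2*(57/5 + 380*I) ≈ 1410.2 + 540.4*I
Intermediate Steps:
S = -6 (S = -9 + 3 = -6)
K(J) = 4 (K(J) = (4 - 6)² = (-2)² = 4)
h(k, f) = -⅗ (h(k, f) = (⅕)*(-3) = -⅗)
B(A) = 6 + 3*√A/20 (B(A) = 6 - (-3)*√A/20 = 6 + 3*√A/20)
(√(F - 60) + (32 + B(2)))² = (√(10 - 60) + (32 + (6 + 3*√2/20)))² = (√(-50) + (38 + 3*√2/20))² = (5*I*√2 + (38 + 3*√2/20))² = (38 + 3*√2/20 + 5*I*√2)²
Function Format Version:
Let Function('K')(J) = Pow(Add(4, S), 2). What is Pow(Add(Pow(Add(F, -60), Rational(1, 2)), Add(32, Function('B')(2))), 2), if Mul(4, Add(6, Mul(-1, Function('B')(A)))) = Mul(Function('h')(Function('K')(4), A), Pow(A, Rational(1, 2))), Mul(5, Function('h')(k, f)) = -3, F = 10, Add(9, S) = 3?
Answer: Add(Rational(278809, 200), Mul(3, I), Mul(Pow(2, Rational(1, 2)), Add(Rational(57, 5), Mul(380, I)))) ≈ Add(1410.2, Mul(540.40, I))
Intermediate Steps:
S = -6 (S = Add(-9, 3) = -6)
Function('K')(J) = 4 (Function('K')(J) = Pow(Add(4, -6), 2) = Pow(-2, 2) = 4)
Function('h')(k, f) = Rational(-3, 5) (Function('h')(k, f) = Mul(Rational(1, 5), -3) = Rational(-3, 5))
Function('B')(A) = Add(6, Mul(Rational(3, 20), Pow(A, Rational(1, 2)))) (Function('B')(A) = Add(6, Mul(Rational(-1, 4), Mul(Rational(-3, 5), Pow(A, Rational(1, 2))))) = Add(6, Mul(Rational(3, 20), Pow(A, Rational(1, 2)))))
Pow(Add(Pow(Add(F, -60), Rational(1, 2)), Add(32, Function('B')(2))), 2) = Pow(Add(Pow(Add(10, -60), Rational(1, 2)), Add(32, Add(6, Mul(Rational(3, 20), Pow(2, Rational(1, 2)))))), 2) = Pow(Add(Pow(-50, Rational(1, 2)), Add(38, Mul(Rational(3, 20), Pow(2, Rational(1, 2))))), 2) = Pow(Add(Mul(5, I, Pow(2, Rational(1, 2))), Add(38, Mul(Rational(3, 20), Pow(2, Rational(1, 2))))), 2) = Pow(Add(38, Mul(Rational(3, 20), Pow(2, Rational(1, 2))), Mul(5, I, Pow(2, Rational(1, 2)))), 2)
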